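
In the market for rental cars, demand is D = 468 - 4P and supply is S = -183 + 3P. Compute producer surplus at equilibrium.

Equilibrium: 468 - 4P = -183 + 3P gives P* = 93, Q* = 96.
Supply starts at P = 61 (where S = 0).
PS = ½(93 − 61)(96) = 1536.

Producer surplus = 1536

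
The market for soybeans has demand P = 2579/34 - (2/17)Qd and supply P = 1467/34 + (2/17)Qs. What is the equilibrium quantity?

Q* = 139

Set the two price expressions equal: 2579/34 - (2/17)Q = 1467/34 + (2/17)Q.
556/17 = (4/17)Q, so Q* = 139.
P* = 2579/34 − (2/17)(139) = 59.5.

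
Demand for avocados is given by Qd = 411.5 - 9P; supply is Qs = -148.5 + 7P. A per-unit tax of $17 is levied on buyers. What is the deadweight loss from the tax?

Pre-tax equilibrium: P* = 35, Q* = 96.5.
Tax on buyers shifts demand to Qd = 411.5 − 9(P + 17) = 258.5 - 9P.
258.5 - 9P = -148.5 + 7P gives seller price Ps = 25.4375; buyers pay Pb = 25.4375 + 17 = 42.4375.
New quantity: Q = 411.5 − 9(42.4375) = 29.5625.
DWL = ½ × 17 × (96.5 − 29.5625) = 568.96875.

Deadweight loss = 568.96875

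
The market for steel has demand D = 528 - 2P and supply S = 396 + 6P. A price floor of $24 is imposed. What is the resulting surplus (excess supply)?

Surplus = 60

Equilibrium price would be P* = 16.5, so the floor at 24 binds.
At P = 24: D = 480, S = 540.
Surplus = 540 − 480 = 60.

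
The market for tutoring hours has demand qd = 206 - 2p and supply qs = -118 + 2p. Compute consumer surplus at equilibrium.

Equilibrium: 206 - 2p = -118 + 2p gives p* = 81, q* = 44.
Demand choke price (qd = 0): p = 103.
CS = ½(103 − 81)(44) = 484.

Consumer surplus = 484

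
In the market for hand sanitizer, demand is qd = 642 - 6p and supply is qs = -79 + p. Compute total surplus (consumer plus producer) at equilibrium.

Total surplus = 336

Equilibrium: 642 - 6p = -79 + p gives p* = 103, q* = 24.
Demand choke price: p = 107; supply starts at p = 79.
CS = ½(107 − 103)(24) = 48; PS = ½(103 − 79)(24) = 288.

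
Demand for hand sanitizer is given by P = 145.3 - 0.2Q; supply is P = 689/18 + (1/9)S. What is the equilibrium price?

P* = 76.5

Set the two price expressions equal: 145.3 - 0.2Q = 689/18 + (1/9)Q.
4816/45 = (14/45)Q, so Q* = 344.
P* = 145.3 − (0.2)(344) = 76.5.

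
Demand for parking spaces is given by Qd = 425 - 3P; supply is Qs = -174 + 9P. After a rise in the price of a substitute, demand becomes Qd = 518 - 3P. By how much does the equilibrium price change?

ΔP = 7.75

Original equilibrium: P* = 599/12, Q* = 275.25.
New equilibrium: 518 - 3P = -174 + 9P, so 692 = 12P and P' = 173/3; Q' = 518 − 3(173/3) = 345.
Change in price: 173/3 − 599/12 = 7.75.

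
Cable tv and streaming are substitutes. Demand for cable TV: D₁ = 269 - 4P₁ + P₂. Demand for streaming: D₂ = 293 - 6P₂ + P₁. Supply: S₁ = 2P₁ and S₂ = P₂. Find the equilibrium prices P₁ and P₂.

P₁ = 2176/41, P₂ = 2027/41

Market 1: 269 - 4P₁ + P₂ = 2P₁ → 6P₁ - P₂ = 269.
Market 2: 7P₂ - P₁ = 293.
Eliminating P₂: 7×(1) + 1×(2) gives 41P₁ = 2176, so P₁ = 2176/41.
Back-substitute into (2): P₂ = (293 + 1×2176/41) / 7 = 2027/41.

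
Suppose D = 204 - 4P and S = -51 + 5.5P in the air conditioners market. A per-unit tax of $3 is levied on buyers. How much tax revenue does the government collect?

Tax revenue = 5112/19

Pre-tax equilibrium: P* = 510/19, Q* = 1836/19.
Tax on buyers shifts demand to D = 204 − 4(P + 3) = 192 - 4P.
192 - 4P = -51 + 5.5P gives seller price Ps = 486/19; buyers pay Pb = 486/19 + 3 = 543/19.
New quantity: Q = 204 − 4(543/19) = 1704/19.
Revenue = 3 × 1704/19 = 5112/19.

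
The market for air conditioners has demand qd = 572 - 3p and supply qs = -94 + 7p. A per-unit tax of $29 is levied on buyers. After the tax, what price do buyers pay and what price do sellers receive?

Pre-tax equilibrium: p* = 66.6, q* = 372.2.
Tax on buyers shifts demand to qd = 572 − 3(p + 29) = 485 - 3p.
485 - 3p = -94 + 7p gives seller price ps = 57.9; buyers pay pb = 57.9 + 29 = 86.9.
New quantity: q = 572 − 3(86.9) = 311.3.

Buyers pay $86.9, sellers receive $57.9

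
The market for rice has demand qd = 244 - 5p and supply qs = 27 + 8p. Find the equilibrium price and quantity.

Set qd = qs: 244 - 5p = 27 + 8p.
217 = 13p, so p* = 217/13.
q* = 244 − 5(217/13) = 2087/13.

p* = 217/13, q* = 2087/13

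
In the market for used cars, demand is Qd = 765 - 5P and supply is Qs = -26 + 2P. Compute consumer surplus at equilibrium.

Equilibrium: 765 - 5P = -26 + 2P gives P* = 113, Q* = 200.
Demand choke price (Qd = 0): P = 153.
CS = ½(153 − 113)(200) = 4000.

Consumer surplus = 4000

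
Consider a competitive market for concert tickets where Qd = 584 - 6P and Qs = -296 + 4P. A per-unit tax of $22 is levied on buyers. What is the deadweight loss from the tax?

Deadweight loss = 580.8

Pre-tax equilibrium: P* = 88, Q* = 56.
Tax on buyers shifts demand to Qd = 584 − 6(P + 22) = 452 - 6P.
452 - 6P = -296 + 4P gives seller price Ps = 74.8; buyers pay Pb = 74.8 + 22 = 96.8.
New quantity: Q = 584 − 6(96.8) = 3.2.
DWL = ½ × 22 × (56 − 3.2) = 580.8.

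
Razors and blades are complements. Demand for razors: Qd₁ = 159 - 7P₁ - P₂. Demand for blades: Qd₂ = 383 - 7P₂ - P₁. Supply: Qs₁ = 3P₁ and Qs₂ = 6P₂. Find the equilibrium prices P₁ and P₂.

P₁ = 1684/129, P₂ = 3671/129

Market 1: 159 - 7P₁ - P₂ = 3P₁ → 10P₁ + P₂ = 159.
Market 2: 13P₂ + P₁ = 383.
Eliminating P₂: 13×(1) − 1×(2) gives 129P₁ = 1684, so P₁ = 1684/129.
Back-substitute into (2): P₂ = (383 − 1×1684/129) / 13 = 3671/129.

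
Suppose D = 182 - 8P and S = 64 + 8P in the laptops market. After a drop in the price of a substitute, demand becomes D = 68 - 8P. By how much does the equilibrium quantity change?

Original equilibrium: P* = 7.375, Q* = 123.
New equilibrium: 68 - 8P = 64 + 8P, so 4 = 16P and P' = 0.25; Q' = 68 − 8(0.25) = 66.
Change in quantity: 66 − 123 = -57.

ΔQ = -57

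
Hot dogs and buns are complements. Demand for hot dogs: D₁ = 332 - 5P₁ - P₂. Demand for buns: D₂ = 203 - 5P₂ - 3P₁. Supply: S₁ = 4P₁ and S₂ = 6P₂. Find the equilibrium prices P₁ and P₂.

Market 1: 332 - 5P₁ - P₂ = 4P₁ → 9P₁ + P₂ = 332.
Market 2: 11P₂ + 3P₁ = 203.
Eliminating P₂: 11×(1) − 1×(2) gives 96P₁ = 3449, so P₁ = 3449/96.
Back-substitute into (2): P₂ = (203 − 3×3449/96) / 11 = 8.65625.

P₁ = 3449/96, P₂ = 8.65625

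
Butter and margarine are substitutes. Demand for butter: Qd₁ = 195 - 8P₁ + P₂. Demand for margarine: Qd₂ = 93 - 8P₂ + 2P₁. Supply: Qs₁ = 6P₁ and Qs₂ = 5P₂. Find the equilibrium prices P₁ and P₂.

Market 1: 195 - 8P₁ + P₂ = 6P₁ → 14P₁ - P₂ = 195.
Market 2: 13P₂ - 2P₁ = 93.
Eliminating P₂: 13×(1) + 1×(2) gives 180P₁ = 2628, so P₁ = 14.6.
Back-substitute into (2): P₂ = (93 + 2×14.6) / 13 = 9.4.

P₁ = 14.6, P₂ = 9.4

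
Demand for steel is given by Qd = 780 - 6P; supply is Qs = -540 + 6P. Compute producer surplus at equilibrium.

Producer surplus = 1200

Equilibrium: 780 - 6P = -540 + 6P gives P* = 110, Q* = 120.
Supply starts at P = 90 (where Qs = 0).
PS = ½(110 − 90)(120) = 1200.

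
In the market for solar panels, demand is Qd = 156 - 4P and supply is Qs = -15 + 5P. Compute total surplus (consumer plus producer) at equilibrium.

Equilibrium: 156 - 4P = -15 + 5P gives P* = 19, Q* = 80.
Demand choke price: P = 39; supply starts at P = 3.
CS = ½(39 − 19)(80) = 800; PS = ½(19 − 3)(80) = 640.

Total surplus = 1440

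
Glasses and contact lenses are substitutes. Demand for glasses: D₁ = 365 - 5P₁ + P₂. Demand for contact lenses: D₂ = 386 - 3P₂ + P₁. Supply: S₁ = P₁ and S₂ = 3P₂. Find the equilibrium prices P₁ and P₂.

Market 1: 365 - 5P₁ + P₂ = P₁ → 6P₁ - P₂ = 365.
Market 2: 6P₂ - P₁ = 386.
Eliminating P₂: 6×(1) + 1×(2) gives 35P₁ = 2576, so P₁ = 73.6.
Back-substitute into (2): P₂ = (386 + 1×73.6) / 6 = 76.6.

P₁ = 73.6, P₂ = 76.6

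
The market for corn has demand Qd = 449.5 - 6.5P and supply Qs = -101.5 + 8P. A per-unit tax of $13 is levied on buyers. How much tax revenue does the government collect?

Tax revenue = 117533/58

Pre-tax equilibrium: P* = 38, Q* = 202.5.
Tax on buyers shifts demand to Qd = 449.5 − 6.5(P + 13) = 365 - 6.5P.
365 - 6.5P = -101.5 + 8P gives seller price Ps = 933/29; buyers pay Pb = 933/29 + 13 = 1310/29.
New quantity: Q = 449.5 − 6.5(1310/29) = 9041/58.
Revenue = 13 × 9041/58 = 117533/58.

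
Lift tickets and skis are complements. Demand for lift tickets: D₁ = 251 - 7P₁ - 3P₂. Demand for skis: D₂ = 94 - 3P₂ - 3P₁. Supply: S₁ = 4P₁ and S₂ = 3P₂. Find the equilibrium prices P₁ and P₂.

P₁ = 408/19, P₂ = 281/57

Market 1: 251 - 7P₁ - 3P₂ = 4P₁ → 11P₁ + 3P₂ = 251.
Market 2: 6P₂ + 3P₁ = 94.
Eliminating P₂: 6×(1) − 3×(2) gives 57P₁ = 1224, so P₁ = 408/19.
Back-substitute into (2): P₂ = (94 − 3×408/19) / 6 = 281/57.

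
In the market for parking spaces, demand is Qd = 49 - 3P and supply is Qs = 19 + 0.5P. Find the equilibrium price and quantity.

Set Qd = Qs: 49 - 3P = 19 + 0.5P.
30 = 3.5P, so P* = 60/7.
Q* = 49 − 3(60/7) = 163/7.

P* = 60/7, Q* = 163/7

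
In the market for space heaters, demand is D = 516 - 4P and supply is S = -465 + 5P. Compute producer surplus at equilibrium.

Producer surplus = 640

Equilibrium: 516 - 4P = -465 + 5P gives P* = 109, Q* = 80.
Supply starts at P = 93 (where S = 0).
PS = ½(109 − 93)(80) = 640.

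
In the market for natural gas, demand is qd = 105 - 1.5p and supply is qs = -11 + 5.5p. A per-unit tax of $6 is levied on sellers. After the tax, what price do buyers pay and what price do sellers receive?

Buyers pay 149/7, sellers receive 107/7

Pre-tax equilibrium: p* = 116/7, q* = 561/7.
Tax on sellers shifts supply to qs = -11 + 5.5(p − 6) = -44 + 5.5p.
105 - 1.5p = -44 + 5.5p gives buyer price pb = 149/7; sellers receive ps = 149/7 − 6 = 107/7.
New quantity: q = 105 − 1.5(149/7) = 1023/14.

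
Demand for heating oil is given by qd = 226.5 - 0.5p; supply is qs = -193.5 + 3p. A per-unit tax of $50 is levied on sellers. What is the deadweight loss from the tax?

Deadweight loss = 3750/7

Pre-tax equilibrium: p* = 120, q* = 166.5.
Tax on sellers shifts supply to qs = -193.5 + 3(p − 50) = -343.5 + 3p.
226.5 - 0.5p = -343.5 + 3p gives buyer price pb = 1140/7; sellers receive ps = 1140/7 − 50 = 790/7.
New quantity: q = 226.5 − 0.5(1140/7) = 2031/14.
DWL = ½ × 50 × (166.5 − 2031/14) = 3750/7.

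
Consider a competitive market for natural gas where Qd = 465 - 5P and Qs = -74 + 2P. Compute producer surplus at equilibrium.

Producer surplus = 1600

Equilibrium: 465 - 5P = -74 + 2P gives P* = 77, Q* = 80.
Supply starts at P = 37 (where Qs = 0).
PS = ½(77 − 37)(80) = 1600.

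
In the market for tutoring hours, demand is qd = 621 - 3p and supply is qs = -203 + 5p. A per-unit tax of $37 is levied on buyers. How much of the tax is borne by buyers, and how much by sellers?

Buyers bear $23.125, sellers bear $13.875

Pre-tax equilibrium: p* = 103, q* = 312.
Tax on buyers shifts demand to qd = 621 − 3(p + 37) = 510 - 3p.
510 - 3p = -203 + 5p gives seller price ps = 89.125; buyers pay pb = 89.125 + 37 = 126.125.
New quantity: q = 621 − 3(126.125) = 242.625.
Buyer burden = 126.125 − 103 = 23.125; seller burden = 103 − 89.125 = 13.875.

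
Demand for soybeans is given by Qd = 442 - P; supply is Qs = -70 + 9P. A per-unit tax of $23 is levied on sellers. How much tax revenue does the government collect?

Tax revenue = 8512.3

Pre-tax equilibrium: P* = 51.2, Q* = 390.8.
Tax on sellers shifts supply to Qs = -70 + 9(P − 23) = -277 + 9P.
442 - P = -277 + 9P gives buyer price Pb = 71.9; sellers receive Ps = 71.9 − 23 = 48.9.
New quantity: Q = 442 − 1(71.9) = 370.1.
Revenue = 23 × 370.1 = 8512.3.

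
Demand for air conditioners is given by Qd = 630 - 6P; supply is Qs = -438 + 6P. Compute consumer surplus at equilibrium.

Consumer surplus = 768

Equilibrium: 630 - 6P = -438 + 6P gives P* = 89, Q* = 96.
Demand choke price (Qd = 0): P = 105.
CS = ½(105 − 89)(96) = 768.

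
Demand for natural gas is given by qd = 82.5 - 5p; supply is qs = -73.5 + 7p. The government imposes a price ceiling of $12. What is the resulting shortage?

Shortage = 12

Equilibrium price would be p* = 13, so the ceiling at 12 binds.
At p = 12: qd = 82.5 − 5(12) = 22.5, qs = -73.5 + 7(12) = 10.5.
Shortage = 22.5 − 10.5 = 12.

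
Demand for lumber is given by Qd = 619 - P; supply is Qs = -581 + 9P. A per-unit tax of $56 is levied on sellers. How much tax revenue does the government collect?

Tax revenue = 25121.6

Pre-tax equilibrium: P* = 120, Q* = 499.
Tax on sellers shifts supply to Qs = -581 + 9(P − 56) = -1085 + 9P.
619 - P = -1085 + 9P gives buyer price Pb = 170.4; sellers receive Ps = 170.4 − 56 = 114.4.
New quantity: Q = 619 − 1(170.4) = 448.6.
Revenue = 56 × 448.6 = 25121.6.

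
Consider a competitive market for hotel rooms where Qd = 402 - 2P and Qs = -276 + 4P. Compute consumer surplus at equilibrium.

Consumer surplus = 7744

Equilibrium: 402 - 2P = -276 + 4P gives P* = 113, Q* = 176.
Demand choke price (Qd = 0): P = 201.
CS = ½(201 − 113)(176) = 7744.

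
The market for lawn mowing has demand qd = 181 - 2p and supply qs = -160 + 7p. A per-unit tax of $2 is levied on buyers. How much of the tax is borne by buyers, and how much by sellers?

Buyers bear 14/9, sellers bear 4/9

Pre-tax equilibrium: p* = 341/9, q* = 947/9.
Tax on buyers shifts demand to qd = 181 − 2(p + 2) = 177 - 2p.
177 - 2p = -160 + 7p gives seller price ps = 337/9; buyers pay pb = 337/9 + 2 = 355/9.
New quantity: q = 181 − 2(355/9) = 919/9.
Buyer burden = 355/9 − 341/9 = 14/9; seller burden = 341/9 − 337/9 = 4/9.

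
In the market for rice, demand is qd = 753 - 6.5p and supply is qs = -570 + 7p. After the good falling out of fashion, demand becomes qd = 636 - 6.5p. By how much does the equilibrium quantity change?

Δq = -182/3

Original equilibrium: p* = 98, q* = 116.
New equilibrium: 636 - 6.5p = -570 + 7p, so 1206 = 13.5p and p' = 268/3; q' = 636 − 6.5(268/3) = 166/3.
Change in quantity: 166/3 − 116 = -182/3.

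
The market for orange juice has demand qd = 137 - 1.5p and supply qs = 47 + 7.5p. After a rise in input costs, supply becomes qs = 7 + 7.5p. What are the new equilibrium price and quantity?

p' = 130/9, q' = 346/3

Original equilibrium: p* = 10, q* = 122.
New equilibrium: 137 - 1.5p = 7 + 7.5p, so 130 = 9p and p' = 130/9; q' = 137 − 1.5(130/9) = 346/3.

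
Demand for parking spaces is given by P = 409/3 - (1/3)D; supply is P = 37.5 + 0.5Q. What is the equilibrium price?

Set the two price expressions equal: 409/3 - (1/3)Q = 37.5 + 0.5Q.
593/6 = (5/6)Q, so Q* = 118.6.
P* = 409/3 − (1/3)(118.6) = 96.8.

P* = 96.8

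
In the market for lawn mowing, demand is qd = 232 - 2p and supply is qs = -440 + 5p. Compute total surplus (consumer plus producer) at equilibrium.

Total surplus = 560

Equilibrium: 232 - 2p = -440 + 5p gives p* = 96, q* = 40.
Demand choke price: p = 116; supply starts at p = 88.
CS = ½(116 − 96)(40) = 400; PS = ½(96 − 88)(40) = 160.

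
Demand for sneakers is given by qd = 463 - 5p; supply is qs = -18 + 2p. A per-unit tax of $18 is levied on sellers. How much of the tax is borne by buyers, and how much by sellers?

Buyers bear 36/7, sellers bear 90/7

Pre-tax equilibrium: p* = 481/7, q* = 836/7.
Tax on sellers shifts supply to qs = -18 + 2(p − 18) = -54 + 2p.
463 - 5p = -54 + 2p gives buyer price pb = 517/7; sellers receive ps = 517/7 − 18 = 391/7.
New quantity: q = 463 − 5(517/7) = 656/7.
Buyer burden = 517/7 − 481/7 = 36/7; seller burden = 481/7 − 391/7 = 90/7.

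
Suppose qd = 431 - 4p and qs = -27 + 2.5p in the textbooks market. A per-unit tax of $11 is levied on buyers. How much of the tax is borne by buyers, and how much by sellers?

Pre-tax equilibrium: p* = 916/13, q* = 1939/13.
Tax on buyers shifts demand to qd = 431 − 4(p + 11) = 387 - 4p.
387 - 4p = -27 + 2.5p gives seller price ps = 828/13; buyers pay pb = 828/13 + 11 = 971/13.
New quantity: q = 431 − 4(971/13) = 1719/13.
Buyer burden = 971/13 − 916/13 = 55/13; seller burden = 916/13 − 828/13 = 88/13.

Buyers bear 55/13, sellers bear 88/13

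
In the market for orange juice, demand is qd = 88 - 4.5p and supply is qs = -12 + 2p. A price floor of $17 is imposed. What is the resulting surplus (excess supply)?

Equilibrium price would be p* = 200/13, so the floor at 17 binds.
At p = 17: qd = 11.5, qs = 22.
Surplus = 22 − 11.5 = 10.5.

Surplus = 10.5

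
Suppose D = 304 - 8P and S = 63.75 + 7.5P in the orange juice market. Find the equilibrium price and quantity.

Set D = S: 304 - 8P = 63.75 + 7.5P.
240.25 = 15.5P, so P* = 15.5.
Q* = 304 − 8(15.5) = 180.

P* = 15.5, Q* = 180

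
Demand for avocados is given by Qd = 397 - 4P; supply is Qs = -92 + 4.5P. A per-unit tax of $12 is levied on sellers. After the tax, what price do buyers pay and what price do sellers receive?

Buyers pay 1086/17, sellers receive 882/17

Pre-tax equilibrium: P* = 978/17, Q* = 2837/17.
Tax on sellers shifts supply to Qs = -92 + 4.5(P − 12) = -146 + 4.5P.
397 - 4P = -146 + 4.5P gives buyer price Pb = 1086/17; sellers receive Ps = 1086/17 − 12 = 882/17.
New quantity: Q = 397 − 4(1086/17) = 2405/17.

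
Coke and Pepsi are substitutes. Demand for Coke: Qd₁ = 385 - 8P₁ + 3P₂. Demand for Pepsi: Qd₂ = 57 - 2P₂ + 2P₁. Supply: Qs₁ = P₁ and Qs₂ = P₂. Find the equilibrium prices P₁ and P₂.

Market 1: 385 - 8P₁ + 3P₂ = P₁ → 9P₁ - 3P₂ = 385.
Market 2: 3P₂ - 2P₁ = 57.
Eliminating P₂: 3×(1) + 3×(2) gives 21P₁ = 1326, so P₁ = 442/7.
Back-substitute into (2): P₂ = (57 + 2×442/7) / 3 = 1283/21.

P₁ = 442/7, P₂ = 1283/21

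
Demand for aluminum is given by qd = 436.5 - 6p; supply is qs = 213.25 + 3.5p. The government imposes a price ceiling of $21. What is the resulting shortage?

Shortage = 23.75

Equilibrium price would be p* = 23.5, so the ceiling at 21 binds.
At p = 21: qd = 436.5 − 6(21) = 310.5, qs = 213.25 + 3.5(21) = 286.75.
Shortage = 310.5 − 286.75 = 23.75.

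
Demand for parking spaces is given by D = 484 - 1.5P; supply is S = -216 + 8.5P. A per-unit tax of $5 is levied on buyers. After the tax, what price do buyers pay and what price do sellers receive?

Buyers pay $74.25, sellers receive $69.25

Pre-tax equilibrium: P* = 70, Q* = 379.
Tax on buyers shifts demand to D = 484 − 1.5(P + 5) = 476.5 - 1.5P.
476.5 - 1.5P = -216 + 8.5P gives seller price Ps = 69.25; buyers pay Pb = 69.25 + 5 = 74.25.
New quantity: Q = 484 − 1.5(74.25) = 372.625.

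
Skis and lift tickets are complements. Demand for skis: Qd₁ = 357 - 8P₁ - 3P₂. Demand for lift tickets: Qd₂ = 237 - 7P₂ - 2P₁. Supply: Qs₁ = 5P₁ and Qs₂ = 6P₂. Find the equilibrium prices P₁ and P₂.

P₁ = 3930/163, P₂ = 2367/163

Market 1: 357 - 8P₁ - 3P₂ = 5P₁ → 13P₁ + 3P₂ = 357.
Market 2: 13P₂ + 2P₁ = 237.
Eliminating P₂: 13×(1) − 3×(2) gives 163P₁ = 3930, so P₁ = 3930/163.
Back-substitute into (2): P₂ = (237 − 2×3930/163) / 13 = 2367/163.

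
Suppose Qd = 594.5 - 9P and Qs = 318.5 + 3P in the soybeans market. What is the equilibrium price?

P* = 23

Set Qd = Qs: 594.5 - 9P = 318.5 + 3P.
276 = 12P, so P* = 23.
Q* = 594.5 − 9(23) = 387.5.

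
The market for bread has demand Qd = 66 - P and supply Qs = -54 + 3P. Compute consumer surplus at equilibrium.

Equilibrium: 66 - P = -54 + 3P gives P* = 30, Q* = 36.
Demand choke price (Qd = 0): P = 66.
CS = ½(66 − 30)(36) = 648.

Consumer surplus = 648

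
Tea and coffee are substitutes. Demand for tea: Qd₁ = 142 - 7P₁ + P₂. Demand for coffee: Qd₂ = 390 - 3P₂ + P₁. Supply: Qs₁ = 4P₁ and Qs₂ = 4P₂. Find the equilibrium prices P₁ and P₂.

P₁ = 346/19, P₂ = 1108/19

Market 1: 142 - 7P₁ + P₂ = 4P₁ → 11P₁ - P₂ = 142.
Market 2: 7P₂ - P₁ = 390.
Eliminating P₂: 7×(1) + 1×(2) gives 76P₁ = 1384, so P₁ = 346/19.
Back-substitute into (2): P₂ = (390 + 1×346/19) / 7 = 1108/19.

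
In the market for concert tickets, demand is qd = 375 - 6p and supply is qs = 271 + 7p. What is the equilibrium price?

Set qd = qs: 375 - 6p = 271 + 7p.
104 = 13p, so p* = 8.
q* = 375 − 6(8) = 327.

p* = 8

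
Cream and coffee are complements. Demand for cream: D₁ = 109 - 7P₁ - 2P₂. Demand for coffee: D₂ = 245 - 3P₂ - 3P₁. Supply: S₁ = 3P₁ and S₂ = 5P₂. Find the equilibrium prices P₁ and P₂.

P₁ = 191/37, P₂ = 2123/74

Market 1: 109 - 7P₁ - 2P₂ = 3P₁ → 10P₁ + 2P₂ = 109.
Market 2: 8P₂ + 3P₁ = 245.
Eliminating P₂: 8×(1) − 2×(2) gives 74P₁ = 382, so P₁ = 191/37.
Back-substitute into (2): P₂ = (245 − 3×191/37) / 8 = 2123/74.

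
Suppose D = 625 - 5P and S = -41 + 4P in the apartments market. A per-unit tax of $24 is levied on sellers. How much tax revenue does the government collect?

Tax revenue = 4840

Pre-tax equilibrium: P* = 74, Q* = 255.
Tax on sellers shifts supply to S = -41 + 4(P − 24) = -137 + 4P.
625 - 5P = -137 + 4P gives buyer price Pb = 254/3; sellers receive Ps = 254/3 − 24 = 182/3.
New quantity: Q = 625 − 5(254/3) = 605/3.
Revenue = 24 × 605/3 = 4840.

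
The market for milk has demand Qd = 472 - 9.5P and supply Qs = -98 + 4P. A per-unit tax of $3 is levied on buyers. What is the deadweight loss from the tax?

Deadweight loss = 38/3

Pre-tax equilibrium: P* = 380/9, Q* = 638/9.
Tax on buyers shifts demand to Qd = 472 − 9.5(P + 3) = 443.5 - 9.5P.
443.5 - 9.5P = -98 + 4P gives seller price Ps = 361/9; buyers pay Pb = 361/9 + 3 = 388/9.
New quantity: Q = 472 − 9.5(388/9) = 562/9.
DWL = ½ × 3 × (638/9 − 562/9) = 38/3.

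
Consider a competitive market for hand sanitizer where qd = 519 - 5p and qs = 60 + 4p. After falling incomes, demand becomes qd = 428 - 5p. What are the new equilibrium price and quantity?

Original equilibrium: p* = 51, q* = 264.
New equilibrium: 428 - 5p = 60 + 4p, so 368 = 9p and p' = 368/9; q' = 428 − 5(368/9) = 2012/9.

p' = 368/9, q' = 2012/9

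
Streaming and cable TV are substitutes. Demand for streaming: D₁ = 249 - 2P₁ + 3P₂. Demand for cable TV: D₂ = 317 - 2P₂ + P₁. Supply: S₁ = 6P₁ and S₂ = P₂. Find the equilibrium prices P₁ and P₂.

P₁ = 566/7, P₂ = 2785/21

Market 1: 249 - 2P₁ + 3P₂ = 6P₁ → 8P₁ - 3P₂ = 249.
Market 2: 3P₂ - P₁ = 317.
Eliminating P₂: 3×(1) + 3×(2) gives 21P₁ = 1698, so P₁ = 566/7.
Back-substitute into (2): P₂ = (317 + 1×566/7) / 3 = 2785/21.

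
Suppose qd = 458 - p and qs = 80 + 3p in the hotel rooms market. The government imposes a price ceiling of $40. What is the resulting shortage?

Shortage = 218

Equilibrium price would be p* = 94.5, so the ceiling at 40 binds.
At p = 40: qd = 458 − 1(40) = 418, qs = 80 + 3(40) = 200.
Shortage = 418 − 200 = 218.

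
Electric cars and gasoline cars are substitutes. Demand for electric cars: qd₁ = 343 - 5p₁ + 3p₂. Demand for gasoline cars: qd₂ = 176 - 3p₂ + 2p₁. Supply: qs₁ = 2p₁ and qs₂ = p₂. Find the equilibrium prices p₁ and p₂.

p₁ = 950/11, p₂ = 959/11

Market 1: 343 - 5p₁ + 3p₂ = 2p₁ → 7p₁ - 3p₂ = 343.
Market 2: 4p₂ - 2p₁ = 176.
Eliminating p₂: 4×(1) + 3×(2) gives 22p₁ = 1900, so p₁ = 950/11.
Back-substitute into (2): p₂ = (176 + 2×950/11) / 4 = 959/11.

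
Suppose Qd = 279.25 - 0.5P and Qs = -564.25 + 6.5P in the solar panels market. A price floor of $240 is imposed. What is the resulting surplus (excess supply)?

Equilibrium price would be P* = 120.5, so the floor at 240 binds.
At P = 240: Qd = 159.25, Qs = 995.75.
Surplus = 995.75 − 159.25 = 836.5.

Surplus = 836.5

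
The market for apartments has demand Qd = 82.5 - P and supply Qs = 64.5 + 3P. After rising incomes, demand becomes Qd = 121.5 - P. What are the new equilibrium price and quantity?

Original equilibrium: P* = 4.5, Q* = 78.
New equilibrium: 121.5 - P = 64.5 + 3P, so 57 = 4P and P' = 14.25; Q' = 121.5 − 1(14.25) = 107.25.

P' = 14.25, Q' = 107.25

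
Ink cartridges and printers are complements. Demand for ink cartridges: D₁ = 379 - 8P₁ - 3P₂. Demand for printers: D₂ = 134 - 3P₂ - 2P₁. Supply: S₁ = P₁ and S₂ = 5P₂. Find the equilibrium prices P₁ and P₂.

P₁ = 1315/33, P₂ = 224/33

Market 1: 379 - 8P₁ - 3P₂ = P₁ → 9P₁ + 3P₂ = 379.
Market 2: 8P₂ + 2P₁ = 134.
Eliminating P₂: 8×(1) − 3×(2) gives 66P₁ = 2630, so P₁ = 1315/33.
Back-substitute into (2): P₂ = (134 − 2×1315/33) / 8 = 224/33.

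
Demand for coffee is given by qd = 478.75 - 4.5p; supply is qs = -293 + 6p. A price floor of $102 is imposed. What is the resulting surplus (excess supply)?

Equilibrium price would be p* = 73.5, so the floor at 102 binds.
At p = 102: qd = 19.75, qs = 319.
Surplus = 319 − 19.75 = 299.25.

Surplus = 299.25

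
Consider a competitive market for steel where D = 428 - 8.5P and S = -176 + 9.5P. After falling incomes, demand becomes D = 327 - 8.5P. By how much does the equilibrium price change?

Original equilibrium: P* = 302/9, Q* = 1285/9.
New equilibrium: 327 - 8.5P = -176 + 9.5P, so 503 = 18P and P' = 503/18; Q' = 327 − 8.5(503/18) = 3221/36.
Change in price: 503/18 − 302/9 = -101/18.

ΔP = -101/18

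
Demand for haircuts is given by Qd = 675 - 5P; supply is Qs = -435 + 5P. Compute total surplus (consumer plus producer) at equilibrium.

Total surplus = 2880

Equilibrium: 675 - 5P = -435 + 5P gives P* = 111, Q* = 120.
Demand choke price: P = 135; supply starts at P = 87.
CS = ½(135 − 111)(120) = 1440; PS = ½(111 − 87)(120) = 1440.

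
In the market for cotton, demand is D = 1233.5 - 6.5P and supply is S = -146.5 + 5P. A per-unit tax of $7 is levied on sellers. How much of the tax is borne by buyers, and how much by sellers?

Buyers bear 70/23, sellers bear 91/23

Pre-tax equilibrium: P* = 120, Q* = 453.5.
Tax on sellers shifts supply to S = -146.5 + 5(P − 7) = -181.5 + 5P.
1233.5 - 6.5P = -181.5 + 5P gives buyer price Pb = 2830/23; sellers receive Ps = 2830/23 − 7 = 2669/23.
New quantity: Q = 1233.5 − 6.5(2830/23) = 19951/46.
Buyer burden = 2830/23 − 120 = 70/23; seller burden = 120 − 2669/23 = 91/23.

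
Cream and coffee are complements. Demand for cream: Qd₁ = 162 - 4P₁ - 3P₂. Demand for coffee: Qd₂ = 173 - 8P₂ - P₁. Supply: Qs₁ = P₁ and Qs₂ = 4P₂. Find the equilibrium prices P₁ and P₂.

P₁ = 25, P₂ = 37/3

Market 1: 162 - 4P₁ - 3P₂ = P₁ → 5P₁ + 3P₂ = 162.
Market 2: 12P₂ + P₁ = 173.
Eliminating P₂: 12×(1) − 3×(2) gives 57P₁ = 1425, so P₁ = 25.
Back-substitute into (2): P₂ = (173 − 1×25) / 12 = 37/3.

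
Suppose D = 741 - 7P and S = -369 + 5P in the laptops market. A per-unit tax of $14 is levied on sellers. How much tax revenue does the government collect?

Tax revenue = 2212/3

Pre-tax equilibrium: P* = 92.5, Q* = 93.5.
Tax on sellers shifts supply to S = -369 + 5(P − 14) = -439 + 5P.
741 - 7P = -439 + 5P gives buyer price Pb = 295/3; sellers receive Ps = 295/3 − 14 = 253/3.
New quantity: Q = 741 − 7(295/3) = 158/3.
Revenue = 14 × 158/3 = 2212/3.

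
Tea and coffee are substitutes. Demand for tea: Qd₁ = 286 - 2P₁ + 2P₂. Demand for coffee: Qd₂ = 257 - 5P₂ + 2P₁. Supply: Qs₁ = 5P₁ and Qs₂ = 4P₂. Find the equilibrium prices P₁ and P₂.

Market 1: 286 - 2P₁ + 2P₂ = 5P₁ → 7P₁ - 2P₂ = 286.
Market 2: 9P₂ - 2P₁ = 257.
Eliminating P₂: 9×(1) + 2×(2) gives 59P₁ = 3088, so P₁ = 3088/59.
Back-substitute into (2): P₂ = (257 + 2×3088/59) / 9 = 2371/59.

P₁ = 3088/59, P₂ = 2371/59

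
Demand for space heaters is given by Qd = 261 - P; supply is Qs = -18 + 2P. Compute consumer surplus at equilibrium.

Equilibrium: 261 - P = -18 + 2P gives P* = 93, Q* = 168.
Demand choke price (Qd = 0): P = 261.
CS = ½(261 − 93)(168) = 14112.

Consumer surplus = 14112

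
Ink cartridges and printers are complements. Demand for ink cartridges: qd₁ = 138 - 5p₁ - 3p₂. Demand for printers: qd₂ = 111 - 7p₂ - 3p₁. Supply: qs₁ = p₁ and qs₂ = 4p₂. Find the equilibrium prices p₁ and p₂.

Market 1: 138 - 5p₁ - 3p₂ = p₁ → 6p₁ + 3p₂ = 138.
Market 2: 11p₂ + 3p₁ = 111.
Eliminating p₂: 11×(1) − 3×(2) gives 57p₁ = 1185, so p₁ = 395/19.
Back-substitute into (2): p₂ = (111 − 3×395/19) / 11 = 84/19.

p₁ = 395/19, p₂ = 84/19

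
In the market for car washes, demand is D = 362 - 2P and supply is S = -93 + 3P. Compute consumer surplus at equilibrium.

Equilibrium: 362 - 2P = -93 + 3P gives P* = 91, Q* = 180.
Demand choke price (D = 0): P = 181.
CS = ½(181 − 91)(180) = 8100.

Consumer surplus = 8100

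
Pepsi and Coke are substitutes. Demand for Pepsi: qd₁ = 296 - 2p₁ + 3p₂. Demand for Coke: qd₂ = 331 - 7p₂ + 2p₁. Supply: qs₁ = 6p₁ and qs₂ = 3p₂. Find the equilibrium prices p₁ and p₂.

p₁ = 3953/74, p₂ = 1620/37

Market 1: 296 - 2p₁ + 3p₂ = 6p₁ → 8p₁ - 3p₂ = 296.
Market 2: 10p₂ - 2p₁ = 331.
Eliminating p₂: 10×(1) + 3×(2) gives 74p₁ = 3953, so p₁ = 3953/74.
Back-substitute into (2): p₂ = (331 + 2×3953/74) / 10 = 1620/37.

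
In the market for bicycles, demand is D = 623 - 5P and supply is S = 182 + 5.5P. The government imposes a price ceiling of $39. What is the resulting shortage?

Equilibrium price would be P* = 42, so the ceiling at 39 binds.
At P = 39: D = 623 − 5(39) = 428, S = 182 + 5.5(39) = 396.5.
Shortage = 428 − 396.5 = 31.5.

Shortage = 31.5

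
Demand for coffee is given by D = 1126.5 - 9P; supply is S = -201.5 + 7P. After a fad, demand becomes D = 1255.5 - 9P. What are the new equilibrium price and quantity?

Original equilibrium: P* = 83, Q* = 379.5.
New equilibrium: 1255.5 - 9P = -201.5 + 7P, so 1457 = 16P and P' = 91.0625; Q' = 1255.5 − 9(91.0625) = 435.9375.

P' = 91.0625, Q' = 435.9375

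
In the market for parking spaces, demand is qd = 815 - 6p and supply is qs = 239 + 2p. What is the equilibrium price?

Set qd = qs: 815 - 6p = 239 + 2p.
576 = 8p, so p* = 72.
q* = 815 − 6(72) = 383.

p* = 72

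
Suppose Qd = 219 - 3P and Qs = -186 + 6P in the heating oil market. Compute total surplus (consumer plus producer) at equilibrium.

Total surplus = 1764

Equilibrium: 219 - 3P = -186 + 6P gives P* = 45, Q* = 84.
Demand choke price: P = 73; supply starts at P = 31.
CS = ½(73 − 45)(84) = 1176; PS = ½(45 − 31)(84) = 588.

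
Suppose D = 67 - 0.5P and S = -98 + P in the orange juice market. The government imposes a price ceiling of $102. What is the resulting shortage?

Shortage = 12

Equilibrium price would be P* = 110, so the ceiling at 102 binds.
At P = 102: D = 67 − 0.5(102) = 16, S = -98 + 1(102) = 4.
Shortage = 16 − 4 = 12.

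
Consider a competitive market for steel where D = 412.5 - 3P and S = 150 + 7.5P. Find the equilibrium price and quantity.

P* = 25, Q* = 337.5

Set D = S: 412.5 - 3P = 150 + 7.5P.
262.5 = 10.5P, so P* = 25.
Q* = 412.5 − 3(25) = 337.5.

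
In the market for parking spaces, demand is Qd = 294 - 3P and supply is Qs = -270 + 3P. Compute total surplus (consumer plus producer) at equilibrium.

Total surplus = 48

Equilibrium: 294 - 3P = -270 + 3P gives P* = 94, Q* = 12.
Demand choke price: P = 98; supply starts at P = 90.
CS = ½(98 − 94)(12) = 24; PS = ½(94 − 90)(12) = 24.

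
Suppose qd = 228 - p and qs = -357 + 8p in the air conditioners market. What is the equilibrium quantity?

q* = 163

Set qd = qs: 228 - p = -357 + 8p.
585 = 9p, so p* = 65.
q* = 228 − 1(65) = 163.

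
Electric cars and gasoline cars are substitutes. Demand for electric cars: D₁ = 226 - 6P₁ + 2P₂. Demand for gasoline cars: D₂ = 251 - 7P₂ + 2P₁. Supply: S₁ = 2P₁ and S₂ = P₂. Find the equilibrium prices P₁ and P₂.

P₁ = 38.5, P₂ = 41

Market 1: 226 - 6P₁ + 2P₂ = 2P₁ → 8P₁ - 2P₂ = 226.
Market 2: 8P₂ - 2P₁ = 251.
Eliminating P₂: 8×(1) + 2×(2) gives 60P₁ = 2310, so P₁ = 38.5.
Back-substitute into (2): P₂ = (251 + 2×38.5) / 8 = 41.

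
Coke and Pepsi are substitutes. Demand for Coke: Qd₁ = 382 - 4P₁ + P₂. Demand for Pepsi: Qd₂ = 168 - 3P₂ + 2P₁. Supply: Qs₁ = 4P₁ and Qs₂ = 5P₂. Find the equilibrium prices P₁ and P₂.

P₁ = 52, P₂ = 34

Market 1: 382 - 4P₁ + P₂ = 4P₁ → 8P₁ - P₂ = 382.
Market 2: 8P₂ - 2P₁ = 168.
Eliminating P₂: 8×(1) + 1×(2) gives 62P₁ = 3224, so P₁ = 52.
Back-substitute into (2): P₂ = (168 + 2×52) / 8 = 34.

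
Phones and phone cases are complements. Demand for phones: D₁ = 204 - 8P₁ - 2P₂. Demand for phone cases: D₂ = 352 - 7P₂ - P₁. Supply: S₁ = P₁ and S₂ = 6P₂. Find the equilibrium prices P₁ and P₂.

P₁ = 1948/115, P₂ = 2964/115

Market 1: 204 - 8P₁ - 2P₂ = P₁ → 9P₁ + 2P₂ = 204.
Market 2: 13P₂ + P₁ = 352.
Eliminating P₂: 13×(1) − 2×(2) gives 115P₁ = 1948, so P₁ = 1948/115.
Back-substitute into (2): P₂ = (352 − 1×1948/115) / 13 = 2964/115.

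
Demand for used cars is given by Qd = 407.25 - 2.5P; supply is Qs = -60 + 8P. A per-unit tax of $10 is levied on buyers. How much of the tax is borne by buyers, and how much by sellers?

Pre-tax equilibrium: P* = 44.5, Q* = 296.
Tax on buyers shifts demand to Qd = 407.25 − 2.5(P + 10) = 382.25 - 2.5P.
382.25 - 2.5P = -60 + 8P gives seller price Ps = 1769/42; buyers pay Pb = 1769/42 + 10 = 2189/42.
New quantity: Q = 407.25 − 2.5(2189/42) = 5816/21.
Buyer burden = 2189/42 − 44.5 = 160/21; seller burden = 44.5 − 1769/42 = 50/21.

Buyers bear 160/21, sellers bear 50/21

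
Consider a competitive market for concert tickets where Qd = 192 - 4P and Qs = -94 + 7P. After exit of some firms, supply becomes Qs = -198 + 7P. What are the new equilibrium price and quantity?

Original equilibrium: P* = 26, Q* = 88.
New equilibrium: 192 - 4P = -198 + 7P, so 390 = 11P and P' = 390/11; Q' = 192 − 4(390/11) = 552/11.

P' = 390/11, Q' = 552/11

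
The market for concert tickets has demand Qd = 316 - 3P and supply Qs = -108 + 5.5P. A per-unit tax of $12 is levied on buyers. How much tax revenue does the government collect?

Tax revenue = 29184/17

Pre-tax equilibrium: P* = 848/17, Q* = 2828/17.
Tax on buyers shifts demand to Qd = 316 − 3(P + 12) = 280 - 3P.
280 - 3P = -108 + 5.5P gives seller price Ps = 776/17; buyers pay Pb = 776/17 + 12 = 980/17.
New quantity: Q = 316 − 3(980/17) = 2432/17.
Revenue = 12 × 2432/17 = 29184/17.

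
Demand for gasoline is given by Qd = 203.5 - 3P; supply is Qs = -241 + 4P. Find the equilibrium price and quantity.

P* = 63.5, Q* = 13

Set Qd = Qs: 203.5 - 3P = -241 + 4P.
444.5 = 7P, so P* = 63.5.
Q* = 203.5 − 3(63.5) = 13.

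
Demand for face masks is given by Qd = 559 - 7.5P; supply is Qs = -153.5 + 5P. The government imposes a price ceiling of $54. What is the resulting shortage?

Shortage = 37.5

Equilibrium price would be P* = 57, so the ceiling at 54 binds.
At P = 54: Qd = 559 − 7.5(54) = 154, Qs = -153.5 + 5(54) = 116.5.
Shortage = 154 − 116.5 = 37.5.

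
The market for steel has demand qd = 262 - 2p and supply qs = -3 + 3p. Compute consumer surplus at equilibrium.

Equilibrium: 262 - 2p = -3 + 3p gives p* = 53, q* = 156.
Demand choke price (qd = 0): p = 131.
CS = ½(131 − 53)(156) = 6084.

Consumer surplus = 6084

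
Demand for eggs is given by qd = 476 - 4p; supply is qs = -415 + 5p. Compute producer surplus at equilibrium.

Equilibrium: 476 - 4p = -415 + 5p gives p* = 99, q* = 80.
Supply starts at p = 83 (where qs = 0).
PS = ½(99 − 83)(80) = 640.

Producer surplus = 640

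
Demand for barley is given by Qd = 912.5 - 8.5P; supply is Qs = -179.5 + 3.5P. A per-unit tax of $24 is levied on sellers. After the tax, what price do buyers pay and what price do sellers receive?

Pre-tax equilibrium: P* = 91, Q* = 139.
Tax on sellers shifts supply to Qs = -179.5 + 3.5(P − 24) = -263.5 + 3.5P.
912.5 - 8.5P = -263.5 + 3.5P gives buyer price Pb = 98; sellers receive Ps = 98 − 24 = 74.
New quantity: Q = 912.5 − 8.5(98) = 79.5.

Buyers pay $98, sellers receive $74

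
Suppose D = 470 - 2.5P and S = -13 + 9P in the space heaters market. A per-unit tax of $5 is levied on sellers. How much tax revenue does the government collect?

Pre-tax equilibrium: P* = 42, Q* = 365.
Tax on sellers shifts supply to S = -13 + 9(P − 5) = -58 + 9P.
470 - 2.5P = -58 + 9P gives buyer price Pb = 1056/23; sellers receive Ps = 1056/23 − 5 = 941/23.
New quantity: Q = 470 − 2.5(1056/23) = 8170/23.
Revenue = 5 × 8170/23 = 40850/23.

Tax revenue = 40850/23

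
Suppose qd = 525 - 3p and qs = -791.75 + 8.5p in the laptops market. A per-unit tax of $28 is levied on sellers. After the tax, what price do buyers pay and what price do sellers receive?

Buyers pay 6219/46, sellers receive 4931/46

Pre-tax equilibrium: p* = 114.5, q* = 181.5.
Tax on sellers shifts supply to qs = -791.75 + 8.5(p − 28) = -1029.75 + 8.5p.
525 - 3p = -1029.75 + 8.5p gives buyer price pb = 6219/46; sellers receive ps = 6219/46 − 28 = 4931/46.
New quantity: q = 525 − 3(6219/46) = 5493/46.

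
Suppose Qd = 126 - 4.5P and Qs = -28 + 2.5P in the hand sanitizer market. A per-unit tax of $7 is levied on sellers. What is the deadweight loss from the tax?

Deadweight loss = 39.375

Pre-tax equilibrium: P* = 22, Q* = 27.
Tax on sellers shifts supply to Qs = -28 + 2.5(P − 7) = -45.5 + 2.5P.
126 - 4.5P = -45.5 + 2.5P gives buyer price Pb = 24.5; sellers receive Ps = 24.5 − 7 = 17.5.
New quantity: Q = 126 − 4.5(24.5) = 15.75.
DWL = ½ × 7 × (27 − 15.75) = 39.375.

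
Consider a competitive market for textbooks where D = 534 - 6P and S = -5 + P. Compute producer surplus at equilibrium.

Producer surplus = 2592

Equilibrium: 534 - 6P = -5 + P gives P* = 77, Q* = 72.
Supply starts at P = 5 (where S = 0).
PS = ½(77 − 5)(72) = 2592.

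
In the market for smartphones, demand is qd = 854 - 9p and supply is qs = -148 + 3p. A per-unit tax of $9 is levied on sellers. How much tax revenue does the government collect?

Tax revenue = 740.25

Pre-tax equilibrium: p* = 83.5, q* = 102.5.
Tax on sellers shifts supply to qs = -148 + 3(p − 9) = -175 + 3p.
854 - 9p = -175 + 3p gives buyer price pb = 85.75; sellers receive ps = 85.75 − 9 = 76.75.
New quantity: q = 854 − 9(85.75) = 82.25.
Revenue = 9 × 82.25 = 740.25.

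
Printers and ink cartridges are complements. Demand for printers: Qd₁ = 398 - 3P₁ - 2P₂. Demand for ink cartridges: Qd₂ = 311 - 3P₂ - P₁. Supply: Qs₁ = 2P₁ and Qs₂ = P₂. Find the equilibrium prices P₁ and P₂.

P₁ = 485/9, P₂ = 1157/18

Market 1: 398 - 3P₁ - 2P₂ = 2P₁ → 5P₁ + 2P₂ = 398.
Market 2: 4P₂ + P₁ = 311.
Eliminating P₂: 4×(1) − 2×(2) gives 18P₁ = 970, so P₁ = 485/9.
Back-substitute into (2): P₂ = (311 − 1×485/9) / 4 = 1157/18.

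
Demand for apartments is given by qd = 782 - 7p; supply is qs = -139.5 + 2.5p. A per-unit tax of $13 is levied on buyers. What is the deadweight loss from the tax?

Deadweight loss = 5915/38

Pre-tax equilibrium: p* = 97, q* = 103.
Tax on buyers shifts demand to qd = 782 − 7(p + 13) = 691 - 7p.
691 - 7p = -139.5 + 2.5p gives seller price ps = 1661/19; buyers pay pb = 1661/19 + 13 = 1908/19.
New quantity: q = 782 − 7(1908/19) = 1502/19.
DWL = ½ × 13 × (103 − 1502/19) = 5915/38.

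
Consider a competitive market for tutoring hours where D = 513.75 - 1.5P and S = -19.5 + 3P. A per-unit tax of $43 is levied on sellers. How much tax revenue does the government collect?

Pre-tax equilibrium: P* = 118.5, Q* = 336.
Tax on sellers shifts supply to S = -19.5 + 3(P − 43) = -148.5 + 3P.
513.75 - 1.5P = -148.5 + 3P gives buyer price Pb = 883/6; sellers receive Ps = 883/6 − 43 = 625/6.
New quantity: Q = 513.75 − 1.5(883/6) = 293.
Revenue = 43 × 293 = 12599.

Tax revenue = 12599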